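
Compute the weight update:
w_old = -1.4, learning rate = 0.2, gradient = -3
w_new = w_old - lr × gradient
w_new = -0.8

w_new = w - η·∂L/∂w = -1.4 - 0.2×(-3) = -1.4 - (-0.6) = -0.8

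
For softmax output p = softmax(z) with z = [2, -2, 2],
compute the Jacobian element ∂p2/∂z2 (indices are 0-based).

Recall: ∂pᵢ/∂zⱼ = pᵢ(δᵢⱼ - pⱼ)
∂p2/∂z2 = 0.25

p = softmax(z) = [0.4955, 0.009075, 0.4955]
p2 = 0.4955

∂p2/∂z2 = p2(1 - p2) = 0.4955 × (1 - 0.4955) = 0.25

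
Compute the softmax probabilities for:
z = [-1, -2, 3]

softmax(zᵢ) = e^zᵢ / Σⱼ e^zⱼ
p = [0.0179, 0.0066, 0.9756]

exp(z) = [0.3679, 0.1353, 20.09]
Sum = 20.59
p = [0.0179, 0.0066, 0.9756]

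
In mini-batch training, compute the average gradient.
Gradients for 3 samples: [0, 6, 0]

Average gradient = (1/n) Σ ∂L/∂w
Average gradient = 2

Average = (1/3)(0 + 6 + 0) = 6/3 = 2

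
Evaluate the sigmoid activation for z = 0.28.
0.5695

sigmoid(0.28) = 1/(1 + e^(-0.28)) = 1/(1 + 0.7558) = 0.5695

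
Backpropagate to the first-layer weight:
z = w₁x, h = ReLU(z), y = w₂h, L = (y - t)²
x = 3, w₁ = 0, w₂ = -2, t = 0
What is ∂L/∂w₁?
∂L/∂w₁ = 0

Forward pass:
z = w₁x = 0×3 = 0
h = ReLU(0) = 0
y = w₂h = -2×0 = 0

Backward pass:
∂L/∂y = 2(y - t) = 2(0 - 0) = 0
∂y/∂h = w₂ = -2
∂h/∂z = 0 (ReLU derivative)
∂z/∂w₁ = x = 3

∂L/∂w₁ = 0 × -2 × 0 × 3 = 0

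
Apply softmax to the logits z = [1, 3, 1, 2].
p = [0.0826, 0.6103, 0.0826, 0.2245]

exp(z) = [2.718, 20.09, 2.718, 7.389]
Sum = 32.91
p = [0.0826, 0.6103, 0.0826, 0.2245]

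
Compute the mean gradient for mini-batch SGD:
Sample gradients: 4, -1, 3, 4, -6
Average gradient = 0.8

Average = (1/5)(4 + -1 + 3 + 4 + -6) = 4/5 = 0.8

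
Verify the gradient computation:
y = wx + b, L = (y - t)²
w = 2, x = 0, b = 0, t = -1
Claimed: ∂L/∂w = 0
Correct

y = (2)(0) + 0 = 0
∂L/∂y = 2(y - t) = 2(0 - -1) = 2
∂y/∂w = x = 0
∂L/∂w = 2 × 0 = 0

Claimed value: 0
Correct: The correct gradient is 0.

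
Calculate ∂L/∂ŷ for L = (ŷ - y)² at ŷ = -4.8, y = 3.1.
∂L/∂ŷ = -15.8

∂L/∂ŷ = 2(ŷ - y) = 2(-4.8 - 3.1) = 2(-7.9) = -15.8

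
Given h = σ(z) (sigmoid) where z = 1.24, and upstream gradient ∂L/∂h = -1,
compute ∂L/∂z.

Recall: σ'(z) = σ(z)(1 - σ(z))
∂L/∂z = -0.1741

σ(1.24) = 0.7756
σ'(1.24) = σ(1.24)(1 - σ(1.24)) = 0.7756 × 0.2244 = 0.1741
∂L/∂z = ∂L/∂h · σ'(z) = -1 × 0.1741 = -0.1741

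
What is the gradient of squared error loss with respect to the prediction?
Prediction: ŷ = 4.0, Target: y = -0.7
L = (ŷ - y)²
∂L/∂ŷ = 9.4

∂L/∂ŷ = 2(ŷ - y) = 2(4.0 - -0.7) = 2(4.7) = 9.4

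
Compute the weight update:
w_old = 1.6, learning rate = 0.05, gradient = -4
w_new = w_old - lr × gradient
w_new = 1.8

w_new = w - η·∂L/∂w = 1.6 - 0.05×(-4) = 1.6 - (-0.2) = 1.8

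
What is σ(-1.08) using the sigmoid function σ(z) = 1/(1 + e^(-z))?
0.2535

sigmoid(-1.08) = 1/(1 + e^(1.08)) = 1/(1 + 2.945) = 0.2535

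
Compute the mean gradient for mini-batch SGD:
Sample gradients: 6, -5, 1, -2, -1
Average gradient = -0.2

Average = (1/5)(6 + -5 + 1 + -2 + -1) = -1/5 = -0.2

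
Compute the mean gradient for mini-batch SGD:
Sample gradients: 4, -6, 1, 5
Average gradient = 1

Average = (1/4)(4 + -6 + 1 + 5) = 4/4 = 1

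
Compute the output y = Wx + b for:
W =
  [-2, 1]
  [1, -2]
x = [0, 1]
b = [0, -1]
y = [1, -3]

Wx = [-2×0 + 1×1, 1×0 + -2×1]
   = [1, -2]
y = Wx + b = [1 + 0, -2 + -1] = [1, -3]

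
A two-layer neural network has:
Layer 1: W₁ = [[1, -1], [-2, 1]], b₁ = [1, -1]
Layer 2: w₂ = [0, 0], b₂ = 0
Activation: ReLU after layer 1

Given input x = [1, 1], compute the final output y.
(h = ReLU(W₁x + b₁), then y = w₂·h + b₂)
y = 0

Layer 1 pre-activation: z₁ = [1, -2]
After ReLU: h = [1, 0]
Layer 2 output: y = 0×1 + 0×0 + 0 = 0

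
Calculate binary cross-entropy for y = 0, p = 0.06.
L = 0.06188

L = -0·log(0.06) - 1·log(0.94) = -log(0.94) = 0.06188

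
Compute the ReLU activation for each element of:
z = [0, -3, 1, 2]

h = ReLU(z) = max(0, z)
h = [0, 0, 1, 2]

ReLU applied element-wise: max(0,0)=0, max(0,-3)=0, max(0,1)=1, max(0,2)=2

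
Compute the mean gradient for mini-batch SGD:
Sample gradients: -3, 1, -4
Average gradient = -2

Average = (1/3)(-3 + 1 + -4) = -6/3 = -2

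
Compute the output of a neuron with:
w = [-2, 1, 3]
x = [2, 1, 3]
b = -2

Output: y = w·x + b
y = 4

y = (-2)(2) + (1)(1) + (3)(3) + -2 = 4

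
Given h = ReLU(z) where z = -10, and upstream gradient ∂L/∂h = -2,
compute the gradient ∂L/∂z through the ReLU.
∂L/∂z = 0

h = ReLU(-10) = 0
Since z < 0: ∂h/∂z = 0
∂L/∂z = ∂L/∂h · ∂h/∂z = -2 × 0 = 0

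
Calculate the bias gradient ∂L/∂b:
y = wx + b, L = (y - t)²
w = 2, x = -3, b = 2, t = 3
∂L/∂b = -14

y = wx + b = (2)(-3) + 2 = -4
∂L/∂y = 2(y - t) = 2(-4 - 3) = -14
∂y/∂b = 1
∂L/∂b = ∂L/∂y · ∂y/∂b = -14 × 1 = -14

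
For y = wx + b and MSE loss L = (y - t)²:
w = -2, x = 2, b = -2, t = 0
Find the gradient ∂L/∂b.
∂L/∂b = -12

y = wx + b = (-2)(2) + -2 = -6
∂L/∂y = 2(y - t) = 2(-6 - 0) = -12
∂y/∂b = 1
∂L/∂b = ∂L/∂y · ∂y/∂b = -12 × 1 = -12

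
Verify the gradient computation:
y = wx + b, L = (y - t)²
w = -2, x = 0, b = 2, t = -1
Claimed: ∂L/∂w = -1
Incorrect

y = (-2)(0) + 2 = 2
∂L/∂y = 2(y - t) = 2(2 - -1) = 6
∂y/∂w = x = 0
∂L/∂w = 6 × 0 = 0

Claimed value: -1
Incorrect: The correct gradient is 0.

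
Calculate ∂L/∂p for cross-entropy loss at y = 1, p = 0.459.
∂L/∂p = -2.179

∂L/∂p = -y/p + (1-y)/(1-p) = -1/0.459 + 0 = -2.179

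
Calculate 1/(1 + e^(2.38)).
0.08471

sigmoid(-2.38) = 1/(1 + e^(2.38)) = 1/(1 + 10.8) = 0.08471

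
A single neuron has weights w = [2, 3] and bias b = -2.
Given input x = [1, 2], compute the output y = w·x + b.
y = 6

y = (2)(1) + (3)(2) + -2 = 6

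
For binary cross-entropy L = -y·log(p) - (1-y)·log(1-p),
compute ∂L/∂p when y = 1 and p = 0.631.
∂L/∂p = -1.585

∂L/∂p = -y/p + (1-y)/(1-p) = -1/0.631 + 0 = -1.585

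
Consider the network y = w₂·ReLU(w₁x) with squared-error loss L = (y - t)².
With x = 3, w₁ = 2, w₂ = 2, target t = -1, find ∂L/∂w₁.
∂L/∂w₁ = 156

Forward pass:
z = w₁x = 2×3 = 6
h = ReLU(6) = 6
y = w₂h = 2×6 = 12

Backward pass:
∂L/∂y = 2(y - t) = 2(12 - -1) = 26
∂y/∂h = w₂ = 2
∂h/∂z = 1 (ReLU derivative)
∂z/∂w₁ = x = 3

∂L/∂w₁ = 26 × 2 × 1 × 3 = 156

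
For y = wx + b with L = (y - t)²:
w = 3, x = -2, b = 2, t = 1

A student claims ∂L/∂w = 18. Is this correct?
Incorrect

y = (3)(-2) + 2 = -4
∂L/∂y = 2(y - t) = 2(-4 - 1) = -10
∂y/∂w = x = -2
∂L/∂w = -10 × -2 = 20

Claimed value: 18
Incorrect: The correct gradient is 20.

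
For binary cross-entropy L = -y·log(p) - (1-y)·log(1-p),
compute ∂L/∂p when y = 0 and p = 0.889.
∂L/∂p = 9.009

∂L/∂p = -y/p + (1-y)/(1-p) = 0 + 1/0.111 = 9.009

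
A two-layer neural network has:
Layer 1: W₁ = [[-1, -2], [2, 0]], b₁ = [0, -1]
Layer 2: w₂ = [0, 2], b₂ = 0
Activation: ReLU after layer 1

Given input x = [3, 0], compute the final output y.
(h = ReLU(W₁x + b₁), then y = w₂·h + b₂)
y = 10

Layer 1 pre-activation: z₁ = [-3, 5]
After ReLU: h = [0, 5]
Layer 2 output: y = 0×0 + 2×5 + 0 = 10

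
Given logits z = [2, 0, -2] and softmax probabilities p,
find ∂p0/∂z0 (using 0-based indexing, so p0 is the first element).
∂p0/∂z0 = 0.1154

p = softmax(z) = [0.8668, 0.1173, 0.01588]
p0 = 0.8668

∂p0/∂z0 = p0(1 - p0) = 0.8668 × (1 - 0.8668) = 0.1154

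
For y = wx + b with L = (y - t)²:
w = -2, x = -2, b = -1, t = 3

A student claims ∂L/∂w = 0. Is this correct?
Correct

y = (-2)(-2) + -1 = 3
∂L/∂y = 2(y - t) = 2(3 - 3) = 0
∂y/∂w = x = -2
∂L/∂w = 0 × -2 = 0

Claimed value: 0
Correct: The correct gradient is 0.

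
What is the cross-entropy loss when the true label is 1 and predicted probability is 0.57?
L = 0.5621

L = -1·log(0.57) - 0·log(0.43) = -log(0.57) = 0.5621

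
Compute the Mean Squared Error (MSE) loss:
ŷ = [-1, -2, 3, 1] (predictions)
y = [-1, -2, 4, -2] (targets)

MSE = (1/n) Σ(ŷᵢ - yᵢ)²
MSE = 2.5

MSE = (1/4)((-1--1)² + (-2--2)² + (3-4)² + (1--2)²) = (1/4)(0 + 0 + 1 + 9) = 2.5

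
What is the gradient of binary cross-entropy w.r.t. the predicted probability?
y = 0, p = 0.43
∂L/∂p = 1.754

∂L/∂p = -y/p + (1-y)/(1-p) = 0 + 1/0.57 = 1.754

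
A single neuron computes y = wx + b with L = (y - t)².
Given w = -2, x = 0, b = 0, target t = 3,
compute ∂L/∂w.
∂L/∂w = 0

y = wx + b = (-2)(0) + 0 = 0
∂L/∂y = 2(y - t) = 2(0 - 3) = -6
∂y/∂w = x = 0
∂L/∂w = ∂L/∂y · ∂y/∂w = -6 × 0 = 0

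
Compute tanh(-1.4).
-0.8854

tanh(-1.4) = (e^(-1.4) - e^(1.4))/(e^(-1.4) + e^(1.4)) = -0.8854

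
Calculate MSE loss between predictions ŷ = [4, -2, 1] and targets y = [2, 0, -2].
MSE = 5.667

MSE = (1/3)((4-2)² + (-2-0)² + (1--2)²) = (1/3)(4 + 4 + 9) = 5.667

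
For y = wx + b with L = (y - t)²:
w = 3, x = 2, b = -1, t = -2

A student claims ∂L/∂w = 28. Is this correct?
Correct

y = (3)(2) + -1 = 5
∂L/∂y = 2(y - t) = 2(5 - -2) = 14
∂y/∂w = x = 2
∂L/∂w = 14 × 2 = 28

Claimed value: 28
Correct: The correct gradient is 28.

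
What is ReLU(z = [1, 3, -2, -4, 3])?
h = [1, 3, 0, 0, 3]

ReLU applied element-wise: max(0,1)=1, max(0,3)=3, max(0,-2)=0, max(0,-4)=0, max(0,3)=3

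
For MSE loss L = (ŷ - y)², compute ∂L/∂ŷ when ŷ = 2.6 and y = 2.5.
∂L/∂ŷ = 0.2

∂L/∂ŷ = 2(ŷ - y) = 2(2.6 - 2.5) = 2(0.1) = 0.2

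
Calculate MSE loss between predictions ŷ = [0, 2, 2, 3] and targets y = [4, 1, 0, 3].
MSE = 5.25

MSE = (1/4)((0-4)² + (2-1)² + (2-0)² + (3-3)²) = (1/4)(16 + 1 + 4 + 0) = 5.25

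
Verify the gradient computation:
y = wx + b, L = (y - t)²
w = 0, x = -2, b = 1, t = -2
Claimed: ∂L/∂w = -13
Incorrect

y = (0)(-2) + 1 = 1
∂L/∂y = 2(y - t) = 2(1 - -2) = 6
∂y/∂w = x = -2
∂L/∂w = 6 × -2 = -12

Claimed value: -13
Incorrect: The correct gradient is -12.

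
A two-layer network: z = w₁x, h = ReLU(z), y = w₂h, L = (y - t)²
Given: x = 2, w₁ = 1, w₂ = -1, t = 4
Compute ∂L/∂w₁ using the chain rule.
∂L/∂w₁ = 24

Forward pass:
z = w₁x = 1×2 = 2
h = ReLU(2) = 2
y = w₂h = -1×2 = -2

Backward pass:
∂L/∂y = 2(y - t) = 2(-2 - 4) = -12
∂y/∂h = w₂ = -1
∂h/∂z = 1 (ReLU derivative)
∂z/∂w₁ = x = 2

∂L/∂w₁ = -12 × -1 × 1 × 2 = 24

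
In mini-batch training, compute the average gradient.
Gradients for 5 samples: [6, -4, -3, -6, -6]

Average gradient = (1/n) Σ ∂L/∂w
Average gradient = -2.6

Average = (1/5)(6 + -4 + -3 + -6 + -6) = -13/5 = -2.6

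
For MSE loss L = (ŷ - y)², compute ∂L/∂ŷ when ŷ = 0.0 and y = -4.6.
∂L/∂ŷ = 9.2

∂L/∂ŷ = 2(ŷ - y) = 2(0.0 - -4.6) = 2(4.6) = 9.2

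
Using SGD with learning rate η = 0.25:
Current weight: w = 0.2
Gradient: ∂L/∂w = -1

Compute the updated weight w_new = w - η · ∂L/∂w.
w_new = 0.45

w_new = w - η·∂L/∂w = 0.2 - 0.25×(-1) = 0.2 - (-0.25) = 0.45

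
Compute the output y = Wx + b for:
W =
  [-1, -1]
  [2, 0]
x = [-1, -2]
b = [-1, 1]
y = [2, -1]

Wx = [-1×-1 + -1×-2, 2×-1 + 0×-2]
   = [3, -2]
y = Wx + b = [3 + -1, -2 + 1] = [2, -1]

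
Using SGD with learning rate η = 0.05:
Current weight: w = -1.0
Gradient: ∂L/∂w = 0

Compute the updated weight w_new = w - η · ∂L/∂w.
w_new = -1

w_new = w - η·∂L/∂w = -1.0 - 0.05×(0) = -1.0 - (0) = -1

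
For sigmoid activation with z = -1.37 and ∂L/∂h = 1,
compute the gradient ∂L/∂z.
∂L/∂z = 0.1616

σ(-1.37) = 0.2026
σ'(-1.37) = σ(-1.37)(1 - σ(-1.37)) = 0.2026 × 0.7974 = 0.1616
∂L/∂z = ∂L/∂h · σ'(z) = 1 × 0.1616 = 0.1616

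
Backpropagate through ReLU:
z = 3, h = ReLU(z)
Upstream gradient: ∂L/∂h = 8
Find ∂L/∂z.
∂L/∂z = 8

h = ReLU(3) = 3
Since z > 0: ∂h/∂z = 1
∂L/∂z = ∂L/∂h · ∂h/∂z = 8 × 1 = 8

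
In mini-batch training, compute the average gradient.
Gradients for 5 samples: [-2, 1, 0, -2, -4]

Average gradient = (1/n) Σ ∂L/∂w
Average gradient = -1.4

Average = (1/5)(-2 + 1 + 0 + -2 + -4) = -7/5 = -1.4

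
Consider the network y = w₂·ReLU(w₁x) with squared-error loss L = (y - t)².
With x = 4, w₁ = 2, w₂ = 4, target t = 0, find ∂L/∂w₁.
∂L/∂w₁ = 1024

Forward pass:
z = w₁x = 2×4 = 8
h = ReLU(8) = 8
y = w₂h = 4×8 = 32

Backward pass:
∂L/∂y = 2(y - t) = 2(32 - 0) = 64
∂y/∂h = w₂ = 4
∂h/∂z = 1 (ReLU derivative)
∂z/∂w₁ = x = 4

∂L/∂w₁ = 64 × 4 × 1 × 4 = 1024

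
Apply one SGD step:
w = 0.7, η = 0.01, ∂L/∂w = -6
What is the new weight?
w_new = 0.76

w_new = w - η·∂L/∂w = 0.7 - 0.01×(-6) = 0.7 - (-0.06) = 0.76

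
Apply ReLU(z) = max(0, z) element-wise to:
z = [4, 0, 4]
h = [4, 0, 4]

ReLU applied element-wise: max(0,4)=4, max(0,0)=0, max(0,4)=4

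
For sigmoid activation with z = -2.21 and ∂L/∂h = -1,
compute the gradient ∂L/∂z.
∂L/∂z = -0.08908

σ(-2.21) = 0.09886
σ'(-2.21) = σ(-2.21)(1 - σ(-2.21)) = 0.09886 × 0.9011 = 0.08908
∂L/∂z = ∂L/∂h · σ'(z) = -1 × 0.08908 = -0.08908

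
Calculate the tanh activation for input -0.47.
-0.4382

tanh(-0.47) = (e^(-0.47) - e^(0.47))/(e^(-0.47) + e^(0.47)) = -0.4382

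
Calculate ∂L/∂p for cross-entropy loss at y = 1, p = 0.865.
∂L/∂p = -1.156

∂L/∂p = -y/p + (1-y)/(1-p) = -1/0.865 + 0 = -1.156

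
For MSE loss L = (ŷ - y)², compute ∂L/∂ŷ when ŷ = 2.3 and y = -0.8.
∂L/∂ŷ = 6.2

∂L/∂ŷ = 2(ŷ - y) = 2(2.3 - -0.8) = 2(3.1) = 6.2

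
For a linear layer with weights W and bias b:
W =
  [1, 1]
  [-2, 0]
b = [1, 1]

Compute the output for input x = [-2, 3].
y = [2, 5]

Wx = [1×-2 + 1×3, -2×-2 + 0×3]
   = [1, 4]
y = Wx + b = [1 + 1, 4 + 1] = [2, 5]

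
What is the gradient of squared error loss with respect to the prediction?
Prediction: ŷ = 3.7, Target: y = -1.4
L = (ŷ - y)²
∂L/∂ŷ = 10.2

∂L/∂ŷ = 2(ŷ - y) = 2(3.7 - -1.4) = 2(5.1) = 10.2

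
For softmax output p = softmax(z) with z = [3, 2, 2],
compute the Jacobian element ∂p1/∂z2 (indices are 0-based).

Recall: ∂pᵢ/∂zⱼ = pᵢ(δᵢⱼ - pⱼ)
∂p1/∂z2 = -0.04492

p = softmax(z) = [0.5761, 0.2119, 0.2119]
p1 = 0.2119, p2 = 0.2119

∂p1/∂z2 = -p1 × p2 = -0.2119 × 0.2119 = -0.04492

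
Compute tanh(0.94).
0.7352

tanh(0.94) = (e^(0.94) - e^(-0.94))/(e^(0.94) + e^(-0.94)) = 0.7352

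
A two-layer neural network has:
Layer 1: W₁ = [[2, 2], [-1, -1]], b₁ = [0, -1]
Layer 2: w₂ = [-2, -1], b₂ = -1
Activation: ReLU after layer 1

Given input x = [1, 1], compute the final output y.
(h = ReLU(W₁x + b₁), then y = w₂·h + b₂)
y = -9

Layer 1 pre-activation: z₁ = [4, -3]
After ReLU: h = [4, 0]
Layer 2 output: y = -2×4 + -1×0 + -1 = -9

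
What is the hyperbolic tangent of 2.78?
0.9923

tanh(2.78) = (e^(2.78) - e^(-2.78))/(e^(2.78) + e^(-2.78)) = 0.9923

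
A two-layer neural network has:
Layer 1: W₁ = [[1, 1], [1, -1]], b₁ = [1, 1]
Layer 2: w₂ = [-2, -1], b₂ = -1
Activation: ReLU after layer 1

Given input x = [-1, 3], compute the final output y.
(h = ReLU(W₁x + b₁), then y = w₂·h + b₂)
y = -7

Layer 1 pre-activation: z₁ = [3, -3]
After ReLU: h = [3, 0]
Layer 2 output: y = -2×3 + -1×0 + -1 = -7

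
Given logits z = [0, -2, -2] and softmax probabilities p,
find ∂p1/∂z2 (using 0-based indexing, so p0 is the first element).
∂p1/∂z2 = -0.01134

p = softmax(z) = [0.787, 0.1065, 0.1065]
p1 = 0.1065, p2 = 0.1065

∂p1/∂z2 = -p1 × p2 = -0.1065 × 0.1065 = -0.01134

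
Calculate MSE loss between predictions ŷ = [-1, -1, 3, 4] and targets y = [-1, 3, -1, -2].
MSE = 17

MSE = (1/4)((-1--1)² + (-1-3)² + (3--1)² + (4--2)²) = (1/4)(0 + 16 + 16 + 36) = 17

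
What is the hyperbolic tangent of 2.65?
0.9901

tanh(2.65) = (e^(2.65) - e^(-2.65))/(e^(2.65) + e^(-2.65)) = 0.9901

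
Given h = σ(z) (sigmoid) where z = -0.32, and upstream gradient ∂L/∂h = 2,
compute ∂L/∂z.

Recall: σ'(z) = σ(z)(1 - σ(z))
∂L/∂z = 0.4874

σ(-0.32) = 0.4207
σ'(-0.32) = σ(-0.32)(1 - σ(-0.32)) = 0.4207 × 0.5793 = 0.2437
∂L/∂z = ∂L/∂h · σ'(z) = 2 × 0.2437 = 0.4874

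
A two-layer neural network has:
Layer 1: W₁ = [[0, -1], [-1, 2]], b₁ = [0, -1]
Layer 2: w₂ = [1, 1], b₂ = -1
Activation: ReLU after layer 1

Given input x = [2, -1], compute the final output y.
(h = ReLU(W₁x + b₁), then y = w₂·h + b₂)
y = 0

Layer 1 pre-activation: z₁ = [1, -5]
After ReLU: h = [1, 0]
Layer 2 output: y = 1×1 + 1×0 + -1 = 0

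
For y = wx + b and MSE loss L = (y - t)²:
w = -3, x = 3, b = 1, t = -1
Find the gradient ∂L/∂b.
∂L/∂b = -14

y = wx + b = (-3)(3) + 1 = -8
∂L/∂y = 2(y - t) = 2(-8 - -1) = -14
∂y/∂b = 1
∂L/∂b = ∂L/∂y · ∂y/∂b = -14 × 1 = -14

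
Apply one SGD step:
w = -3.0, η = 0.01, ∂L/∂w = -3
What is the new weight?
w_new = -2.97

w_new = w - η·∂L/∂w = -3.0 - 0.01×(-3) = -3.0 - (-0.03) = -2.97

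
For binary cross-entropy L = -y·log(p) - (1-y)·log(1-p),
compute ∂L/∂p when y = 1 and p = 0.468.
∂L/∂p = -2.137

∂L/∂p = -y/p + (1-y)/(1-p) = -1/0.468 + 0 = -2.137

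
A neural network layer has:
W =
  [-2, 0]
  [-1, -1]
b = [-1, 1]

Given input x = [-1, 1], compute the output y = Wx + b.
y = [1, 1]

Wx = [-2×-1 + 0×1, -1×-1 + -1×1]
   = [2, 0]
y = Wx + b = [2 + -1, 0 + 1] = [1, 1]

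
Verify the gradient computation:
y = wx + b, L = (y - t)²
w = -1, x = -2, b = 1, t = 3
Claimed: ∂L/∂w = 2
Incorrect

y = (-1)(-2) + 1 = 3
∂L/∂y = 2(y - t) = 2(3 - 3) = 0
∂y/∂w = x = -2
∂L/∂w = 0 × -2 = 0

Claimed value: 2
Incorrect: The correct gradient is 0.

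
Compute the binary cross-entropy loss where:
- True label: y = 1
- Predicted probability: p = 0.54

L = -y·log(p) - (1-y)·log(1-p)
L = 0.6162

L = -1·log(0.54) - 0·log(0.46) = -log(0.54) = 0.6162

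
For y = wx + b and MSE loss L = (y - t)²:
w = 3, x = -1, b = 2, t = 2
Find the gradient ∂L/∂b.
∂L/∂b = -6

y = wx + b = (3)(-1) + 2 = -1
∂L/∂y = 2(y - t) = 2(-1 - 2) = -6
∂y/∂b = 1
∂L/∂b = ∂L/∂y · ∂y/∂b = -6 × 1 = -6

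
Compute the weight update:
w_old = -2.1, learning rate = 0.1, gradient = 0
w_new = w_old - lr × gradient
w_new = -2.1

w_new = w - η·∂L/∂w = -2.1 - 0.1×(0) = -2.1 - (0) = -2.1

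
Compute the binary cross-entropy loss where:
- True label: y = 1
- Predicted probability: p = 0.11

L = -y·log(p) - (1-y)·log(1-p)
L = 2.207

L = -1·log(0.11) - 0·log(0.89) = -log(0.11) = 2.207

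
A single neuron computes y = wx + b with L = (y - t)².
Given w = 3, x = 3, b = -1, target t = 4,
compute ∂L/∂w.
∂L/∂w = 24

y = wx + b = (3)(3) + -1 = 8
∂L/∂y = 2(y - t) = 2(8 - 4) = 8
∂y/∂w = x = 3
∂L/∂w = ∂L/∂y · ∂y/∂w = 8 × 3 = 24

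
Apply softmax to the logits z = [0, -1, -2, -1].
p = [0.5344, 0.1966, 0.0723, 0.1966]

exp(z) = [1, 0.3679, 0.1353, 0.3679]
Sum = 1.871
p = [0.5344, 0.1966, 0.0723, 0.1966]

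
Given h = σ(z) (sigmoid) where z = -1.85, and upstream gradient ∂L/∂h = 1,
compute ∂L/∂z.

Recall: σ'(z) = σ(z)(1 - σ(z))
∂L/∂z = 0.1174

σ(-1.85) = 0.1359
σ'(-1.85) = σ(-1.85)(1 - σ(-1.85)) = 0.1359 × 0.8641 = 0.1174
∂L/∂z = ∂L/∂h · σ'(z) = 1 × 0.1174 = 0.1174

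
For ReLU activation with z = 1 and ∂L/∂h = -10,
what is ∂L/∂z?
∂L/∂z = -10

h = ReLU(1) = 1
Since z > 0: ∂h/∂z = 1
∂L/∂z = ∂L/∂h · ∂h/∂z = -10 × 1 = -10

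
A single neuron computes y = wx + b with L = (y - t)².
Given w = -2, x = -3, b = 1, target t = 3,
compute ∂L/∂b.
∂L/∂b = 8

y = wx + b = (-2)(-3) + 1 = 7
∂L/∂y = 2(y - t) = 2(7 - 3) = 8
∂y/∂b = 1
∂L/∂b = ∂L/∂y · ∂y/∂b = 8 × 1 = 8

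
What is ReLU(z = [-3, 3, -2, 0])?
h = [0, 3, 0, 0]

ReLU applied element-wise: max(0,-3)=0, max(0,3)=3, max(0,-2)=0, max(0,0)=0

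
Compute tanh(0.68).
0.5915

tanh(0.68) = (e^(0.68) - e^(-0.68))/(e^(0.68) + e^(-0.68)) = 0.5915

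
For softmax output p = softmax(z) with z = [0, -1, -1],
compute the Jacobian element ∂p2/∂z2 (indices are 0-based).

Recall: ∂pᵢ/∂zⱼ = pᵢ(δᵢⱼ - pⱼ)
∂p2/∂z2 = 0.167

p = softmax(z) = [0.5761, 0.2119, 0.2119]
p2 = 0.2119

∂p2/∂z2 = p2(1 - p2) = 0.2119 × (1 - 0.2119) = 0.167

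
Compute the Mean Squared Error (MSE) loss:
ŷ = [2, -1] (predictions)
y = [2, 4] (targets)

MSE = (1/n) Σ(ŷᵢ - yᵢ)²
MSE = 12.5

MSE = (1/2)((2-2)² + (-1-4)²) = (1/2)(0 + 25) = 12.5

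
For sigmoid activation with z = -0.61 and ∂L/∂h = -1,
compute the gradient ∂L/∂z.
∂L/∂z = -0.2281

σ(-0.61) = 0.3521
σ'(-0.61) = σ(-0.61)(1 - σ(-0.61)) = 0.3521 × 0.6479 = 0.2281
∂L/∂z = ∂L/∂h · σ'(z) = -1 × 0.2281 = -0.2281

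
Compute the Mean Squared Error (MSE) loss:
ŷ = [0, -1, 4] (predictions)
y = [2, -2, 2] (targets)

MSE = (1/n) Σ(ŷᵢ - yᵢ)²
MSE = 3

MSE = (1/3)((0-2)² + (-1--2)² + (4-2)²) = (1/3)(4 + 1 + 4) = 3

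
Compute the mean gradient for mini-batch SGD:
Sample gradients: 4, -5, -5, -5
Average gradient = -2.75

Average = (1/4)(4 + -5 + -5 + -5) = -11/4 = -2.75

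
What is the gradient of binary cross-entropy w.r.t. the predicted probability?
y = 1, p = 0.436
∂L/∂p = -2.294

∂L/∂p = -y/p + (1-y)/(1-p) = -1/0.436 + 0 = -2.294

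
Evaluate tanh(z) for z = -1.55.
-0.9138

tanh(-1.55) = (e^(-1.55) - e^(1.55))/(e^(-1.55) + e^(1.55)) = -0.9138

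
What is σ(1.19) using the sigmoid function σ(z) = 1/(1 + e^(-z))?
0.7667

sigmoid(1.19) = 1/(1 + e^(-1.19)) = 1/(1 + 0.3042) = 0.7667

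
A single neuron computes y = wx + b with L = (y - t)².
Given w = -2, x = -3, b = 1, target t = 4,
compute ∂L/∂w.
∂L/∂w = -18

y = wx + b = (-2)(-3) + 1 = 7
∂L/∂y = 2(y - t) = 2(7 - 4) = 6
∂y/∂w = x = -3
∂L/∂w = ∂L/∂y · ∂y/∂w = 6 × -3 = -18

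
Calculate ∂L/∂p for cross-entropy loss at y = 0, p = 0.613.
∂L/∂p = 2.584

∂L/∂p = -y/p + (1-y)/(1-p) = 0 + 1/0.387 = 2.584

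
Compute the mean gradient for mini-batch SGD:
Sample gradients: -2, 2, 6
Average gradient = 2

Average = (1/3)(-2 + 2 + 6) = 6/3 = 2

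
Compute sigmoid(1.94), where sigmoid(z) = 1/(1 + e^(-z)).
0.8744

sigmoid(1.94) = 1/(1 + e^(-1.94)) = 1/(1 + 0.1437) = 0.8744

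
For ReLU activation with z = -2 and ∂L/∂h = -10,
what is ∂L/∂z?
∂L/∂z = 0

h = ReLU(-2) = 0
Since z < 0: ∂h/∂z = 0
∂L/∂z = ∂L/∂h · ∂h/∂z = -10 × 0 = 0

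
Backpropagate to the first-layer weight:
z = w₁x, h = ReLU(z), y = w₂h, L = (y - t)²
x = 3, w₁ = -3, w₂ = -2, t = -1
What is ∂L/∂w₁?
∂L/∂w₁ = 0

Forward pass:
z = w₁x = -3×3 = -9
h = ReLU(-9) = 0
y = w₂h = -2×0 = 0

Backward pass:
∂L/∂y = 2(y - t) = 2(0 - -1) = 2
∂y/∂h = w₂ = -2
∂h/∂z = 0 (ReLU derivative)
∂z/∂w₁ = x = 3

∂L/∂w₁ = 2 × -2 × 0 × 3 = 0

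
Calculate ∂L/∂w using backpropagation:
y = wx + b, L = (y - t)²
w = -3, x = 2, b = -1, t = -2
∂L/∂w = -20

y = wx + b = (-3)(2) + -1 = -7
∂L/∂y = 2(y - t) = 2(-7 - -2) = -10
∂y/∂w = x = 2
∂L/∂w = ∂L/∂y · ∂y/∂w = -10 × 2 = -20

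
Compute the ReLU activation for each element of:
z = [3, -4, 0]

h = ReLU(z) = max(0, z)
h = [3, 0, 0]

ReLU applied element-wise: max(0,3)=3, max(0,-4)=0, max(0,0)=0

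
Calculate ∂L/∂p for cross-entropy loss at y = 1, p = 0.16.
∂L/∂p = -6.25

∂L/∂p = -y/p + (1-y)/(1-p) = -1/0.16 + 0 = -6.25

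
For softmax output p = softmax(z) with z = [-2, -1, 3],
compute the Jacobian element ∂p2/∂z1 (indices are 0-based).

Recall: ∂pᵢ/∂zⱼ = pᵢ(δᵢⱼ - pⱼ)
∂p2/∂z1 = -0.01743

p = softmax(z) = [0.006573, 0.01787, 0.9756]
p2 = 0.9756, p1 = 0.01787

∂p2/∂z1 = -p2 × p1 = -0.9756 × 0.01787 = -0.01743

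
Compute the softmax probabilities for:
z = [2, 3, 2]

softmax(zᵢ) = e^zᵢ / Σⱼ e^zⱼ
p = [0.2119, 0.5761, 0.2119]

exp(z) = [7.389, 20.09, 7.389]
Sum = 34.86
p = [0.2119, 0.5761, 0.2119]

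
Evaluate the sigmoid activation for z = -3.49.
0.0296

sigmoid(-3.49) = 1/(1 + e^(3.49)) = 1/(1 + 32.79) = 0.0296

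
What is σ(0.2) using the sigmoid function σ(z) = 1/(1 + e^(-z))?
0.5498

sigmoid(0.2) = 1/(1 + e^(-0.2)) = 1/(1 + 0.8187) = 0.5498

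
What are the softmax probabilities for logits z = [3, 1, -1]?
p = [0.8668, 0.1173, 0.0159]

exp(z) = [20.09, 2.718, 0.3679]
Sum = 23.17
p = [0.8668, 0.1173, 0.0159]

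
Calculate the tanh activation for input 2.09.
0.9699

tanh(2.09) = (e^(2.09) - e^(-2.09))/(e^(2.09) + e^(-2.09)) = 0.9699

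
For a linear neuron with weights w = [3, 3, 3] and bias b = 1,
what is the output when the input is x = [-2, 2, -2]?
y = -5

y = (3)(-2) + (3)(2) + (3)(-2) + 1 = -5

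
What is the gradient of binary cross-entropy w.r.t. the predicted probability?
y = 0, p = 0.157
∂L/∂p = 1.186

∂L/∂p = -y/p + (1-y)/(1-p) = 0 + 1/0.843 = 1.186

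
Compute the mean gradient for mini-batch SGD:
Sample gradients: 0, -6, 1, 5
Average gradient = 0

Average = (1/4)(0 + -6 + 1 + 5) = 0/4 = 0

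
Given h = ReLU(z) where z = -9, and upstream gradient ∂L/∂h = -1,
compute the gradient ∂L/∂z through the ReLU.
∂L/∂z = 0

h = ReLU(-9) = 0
Since z < 0: ∂h/∂z = 0
∂L/∂z = ∂L/∂h · ∂h/∂z = -1 × 0 = 0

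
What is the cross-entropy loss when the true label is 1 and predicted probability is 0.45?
L = 0.7985

L = -1·log(0.45) - 0·log(0.55) = -log(0.45) = 0.7985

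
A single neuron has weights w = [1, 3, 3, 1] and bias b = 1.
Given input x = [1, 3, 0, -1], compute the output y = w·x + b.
y = 10

y = (1)(1) + (3)(3) + (3)(0) + (1)(-1) + 1 = 10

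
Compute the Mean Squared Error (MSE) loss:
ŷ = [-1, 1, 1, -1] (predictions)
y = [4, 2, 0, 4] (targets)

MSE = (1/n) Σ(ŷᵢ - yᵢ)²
MSE = 13

MSE = (1/4)((-1-4)² + (1-2)² + (1-0)² + (-1-4)²) = (1/4)(25 + 1 + 1 + 25) = 13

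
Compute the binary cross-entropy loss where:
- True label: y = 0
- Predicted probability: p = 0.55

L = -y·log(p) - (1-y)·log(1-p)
L = 0.7985

L = -0·log(0.55) - 1·log(0.45) = -log(0.45) = 0.7985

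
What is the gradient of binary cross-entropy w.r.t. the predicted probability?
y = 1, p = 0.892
∂L/∂p = -1.121

∂L/∂p = -y/p + (1-y)/(1-p) = -1/0.892 + 0 = -1.121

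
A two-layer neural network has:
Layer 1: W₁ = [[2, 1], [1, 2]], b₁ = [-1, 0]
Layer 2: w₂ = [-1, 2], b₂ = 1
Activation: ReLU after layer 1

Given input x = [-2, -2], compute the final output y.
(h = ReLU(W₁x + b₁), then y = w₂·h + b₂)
y = 1

Layer 1 pre-activation: z₁ = [-7, -6]
After ReLU: h = [0, 0]
Layer 2 output: y = -1×0 + 2×0 + 1 = 1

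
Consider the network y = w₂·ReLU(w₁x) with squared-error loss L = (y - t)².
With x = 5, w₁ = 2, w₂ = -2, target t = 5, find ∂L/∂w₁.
∂L/∂w₁ = 500

Forward pass:
z = w₁x = 2×5 = 10
h = ReLU(10) = 10
y = w₂h = -2×10 = -20

Backward pass:
∂L/∂y = 2(y - t) = 2(-20 - 5) = -50
∂y/∂h = w₂ = -2
∂h/∂z = 1 (ReLU derivative)
∂z/∂w₁ = x = 5

∂L/∂w₁ = -50 × -2 × 1 × 5 = 500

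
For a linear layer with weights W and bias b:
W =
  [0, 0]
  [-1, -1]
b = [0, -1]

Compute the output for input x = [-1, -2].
y = [0, 2]

Wx = [0×-1 + 0×-2, -1×-1 + -1×-2]
   = [0, 3]
y = Wx + b = [0 + 0, 3 + -1] = [0, 2]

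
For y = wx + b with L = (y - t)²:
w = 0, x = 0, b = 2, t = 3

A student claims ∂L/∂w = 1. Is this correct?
Incorrect

y = (0)(0) + 2 = 2
∂L/∂y = 2(y - t) = 2(2 - 3) = -2
∂y/∂w = x = 0
∂L/∂w = -2 × 0 = 0

Claimed value: 1
Incorrect: The correct gradient is 0.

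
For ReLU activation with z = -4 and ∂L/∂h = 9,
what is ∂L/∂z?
∂L/∂z = 0

h = ReLU(-4) = 0
Since z < 0: ∂h/∂z = 0
∂L/∂z = ∂L/∂h · ∂h/∂z = 9 × 0 = 0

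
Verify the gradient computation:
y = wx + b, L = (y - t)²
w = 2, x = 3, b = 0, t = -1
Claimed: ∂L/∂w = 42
Correct

y = (2)(3) + 0 = 6
∂L/∂y = 2(y - t) = 2(6 - -1) = 14
∂y/∂w = x = 3
∂L/∂w = 14 × 3 = 42

Claimed value: 42
Correct: The correct gradient is 42.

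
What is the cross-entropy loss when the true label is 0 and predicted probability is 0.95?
L = 2.996

L = -0·log(0.95) - 1·log(0.05) = -log(0.05) = 2.996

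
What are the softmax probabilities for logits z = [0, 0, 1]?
p = [0.2119, 0.2119, 0.5761]

exp(z) = [1, 1, 2.718]
Sum = 4.718
p = [0.2119, 0.2119, 0.5761]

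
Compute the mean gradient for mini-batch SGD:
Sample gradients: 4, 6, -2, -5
Average gradient = 0.75

Average = (1/4)(4 + 6 + -2 + -5) = 3/4 = 0.75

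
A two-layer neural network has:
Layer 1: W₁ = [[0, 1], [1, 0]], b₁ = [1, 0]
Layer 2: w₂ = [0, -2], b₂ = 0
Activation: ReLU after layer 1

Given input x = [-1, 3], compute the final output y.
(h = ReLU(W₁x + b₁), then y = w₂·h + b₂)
y = 0

Layer 1 pre-activation: z₁ = [4, -1]
After ReLU: h = [4, 0]
Layer 2 output: y = 0×4 + -2×0 + 0 = 0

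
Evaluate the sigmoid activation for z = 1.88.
0.8676

sigmoid(1.88) = 1/(1 + e^(-1.88)) = 1/(1 + 0.1526) = 0.8676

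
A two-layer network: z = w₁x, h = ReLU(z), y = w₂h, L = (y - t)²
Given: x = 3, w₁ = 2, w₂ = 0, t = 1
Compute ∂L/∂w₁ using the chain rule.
∂L/∂w₁ = 0

Forward pass:
z = w₁x = 2×3 = 6
h = ReLU(6) = 6
y = w₂h = 0×6 = 0

Backward pass:
∂L/∂y = 2(y - t) = 2(0 - 1) = -2
∂y/∂h = w₂ = 0
∂h/∂z = 1 (ReLU derivative)
∂z/∂w₁ = x = 3

∂L/∂w₁ = -2 × 0 × 1 × 3 = 0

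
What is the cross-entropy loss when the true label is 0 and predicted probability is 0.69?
L = 1.171

L = -0·log(0.69) - 1·log(0.31) = -log(0.31) = 1.171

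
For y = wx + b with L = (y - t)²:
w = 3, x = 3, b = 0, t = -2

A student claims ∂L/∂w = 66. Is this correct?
Correct

y = (3)(3) + 0 = 9
∂L/∂y = 2(y - t) = 2(9 - -2) = 22
∂y/∂w = x = 3
∂L/∂w = 22 × 3 = 66

Claimed value: 66
Correct: The correct gradient is 66.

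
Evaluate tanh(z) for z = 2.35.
0.982

tanh(2.35) = (e^(2.35) - e^(-2.35))/(e^(2.35) + e^(-2.35)) = 0.982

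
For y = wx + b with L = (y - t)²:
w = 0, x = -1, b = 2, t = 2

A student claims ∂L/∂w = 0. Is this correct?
Correct

y = (0)(-1) + 2 = 2
∂L/∂y = 2(y - t) = 2(2 - 2) = 0
∂y/∂w = x = -1
∂L/∂w = 0 × -1 = 0

Claimed value: 0
Correct: The correct gradient is 0.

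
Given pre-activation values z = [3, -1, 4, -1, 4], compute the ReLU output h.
h = [3, 0, 4, 0, 4]

ReLU applied element-wise: max(0,3)=3, max(0,-1)=0, max(0,4)=4, max(0,-1)=0, max(0,4)=4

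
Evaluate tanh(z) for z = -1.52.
-0.9087

tanh(-1.52) = (e^(-1.52) - e^(1.52))/(e^(-1.52) + e^(1.52)) = -0.9087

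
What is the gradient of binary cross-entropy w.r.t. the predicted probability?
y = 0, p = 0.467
∂L/∂p = 1.876

∂L/∂p = -y/p + (1-y)/(1-p) = 0 + 1/0.533 = 1.876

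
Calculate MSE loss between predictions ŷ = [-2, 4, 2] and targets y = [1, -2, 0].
MSE = 16.33

MSE = (1/3)((-2-1)² + (4--2)² + (2-0)²) = (1/3)(9 + 36 + 4) = 16.33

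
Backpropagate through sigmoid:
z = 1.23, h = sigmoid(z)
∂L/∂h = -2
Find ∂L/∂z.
∂L/∂z = -0.35

σ(1.23) = 0.7738
σ'(1.23) = σ(1.23)(1 - σ(1.23)) = 0.7738 × 0.2262 = 0.175
∂L/∂z = ∂L/∂h · σ'(z) = -2 × 0.175 = -0.35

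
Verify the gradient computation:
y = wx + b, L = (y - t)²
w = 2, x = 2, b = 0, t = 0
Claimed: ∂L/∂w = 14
Incorrect

y = (2)(2) + 0 = 4
∂L/∂y = 2(y - t) = 2(4 - 0) = 8
∂y/∂w = x = 2
∂L/∂w = 8 × 2 = 16

Claimed value: 14
Incorrect: The correct gradient is 16.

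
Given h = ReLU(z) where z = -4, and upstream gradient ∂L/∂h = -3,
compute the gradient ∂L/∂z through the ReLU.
∂L/∂z = 0

h = ReLU(-4) = 0
Since z < 0: ∂h/∂z = 0
∂L/∂z = ∂L/∂h · ∂h/∂z = -3 × 0 = 0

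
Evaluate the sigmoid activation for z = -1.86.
0.1347

sigmoid(-1.86) = 1/(1 + e^(1.86)) = 1/(1 + 6.424) = 0.1347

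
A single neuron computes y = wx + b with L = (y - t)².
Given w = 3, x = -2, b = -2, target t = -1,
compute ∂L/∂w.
∂L/∂w = 28

y = wx + b = (3)(-2) + -2 = -8
∂L/∂y = 2(y - t) = 2(-8 - -1) = -14
∂y/∂w = x = -2
∂L/∂w = ∂L/∂y · ∂y/∂w = -14 × -2 = 28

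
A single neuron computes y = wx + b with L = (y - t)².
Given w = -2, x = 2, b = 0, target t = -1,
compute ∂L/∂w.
∂L/∂w = -12

y = wx + b = (-2)(2) + 0 = -4
∂L/∂y = 2(y - t) = 2(-4 - -1) = -6
∂y/∂w = x = 2
∂L/∂w = ∂L/∂y · ∂y/∂w = -6 × 2 = -12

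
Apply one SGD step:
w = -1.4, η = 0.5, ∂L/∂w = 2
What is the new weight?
w_new = -2.4

w_new = w - η·∂L/∂w = -1.4 - 0.5×(2) = -1.4 - (1) = -2.4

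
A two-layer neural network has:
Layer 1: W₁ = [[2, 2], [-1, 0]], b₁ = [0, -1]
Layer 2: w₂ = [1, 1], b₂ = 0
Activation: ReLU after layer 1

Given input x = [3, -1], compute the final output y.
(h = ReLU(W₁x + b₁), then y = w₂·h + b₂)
y = 4

Layer 1 pre-activation: z₁ = [4, -4]
After ReLU: h = [4, 0]
Layer 2 output: y = 1×4 + 1×0 + 0 = 4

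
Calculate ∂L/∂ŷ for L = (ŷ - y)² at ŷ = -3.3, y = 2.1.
∂L/∂ŷ = -10.8

∂L/∂ŷ = 2(ŷ - y) = 2(-3.3 - 2.1) = 2(-5.4) = -10.8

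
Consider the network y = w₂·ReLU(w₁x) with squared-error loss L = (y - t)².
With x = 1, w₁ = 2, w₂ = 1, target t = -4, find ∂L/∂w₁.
∂L/∂w₁ = 12

Forward pass:
z = w₁x = 2×1 = 2
h = ReLU(2) = 2
y = w₂h = 1×2 = 2

Backward pass:
∂L/∂y = 2(y - t) = 2(2 - -4) = 12
∂y/∂h = w₂ = 1
∂h/∂z = 1 (ReLU derivative)
∂z/∂w₁ = x = 1

∂L/∂w₁ = 12 × 1 × 1 × 1 = 12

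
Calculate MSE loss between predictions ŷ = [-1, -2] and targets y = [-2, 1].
MSE = 5

MSE = (1/2)((-1--2)² + (-2-1)²) = (1/2)(1 + 9) = 5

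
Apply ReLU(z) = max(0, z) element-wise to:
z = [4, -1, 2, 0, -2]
h = [4, 0, 2, 0, 0]

ReLU applied element-wise: max(0,4)=4, max(0,-1)=0, max(0,2)=2, max(0,0)=0, max(0,-2)=0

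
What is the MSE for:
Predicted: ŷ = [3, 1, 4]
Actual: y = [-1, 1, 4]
MSE = 5.333

MSE = (1/3)((3--1)² + (1-1)² + (4-4)²) = (1/3)(16 + 0 + 0) = 5.333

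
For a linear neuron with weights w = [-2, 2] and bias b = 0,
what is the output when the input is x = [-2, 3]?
y = 10

y = (-2)(-2) + (2)(3) + 0 = 10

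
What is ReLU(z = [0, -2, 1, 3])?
h = [0, 0, 1, 3]

ReLU applied element-wise: max(0,0)=0, max(0,-2)=0, max(0,1)=1, max(0,3)=3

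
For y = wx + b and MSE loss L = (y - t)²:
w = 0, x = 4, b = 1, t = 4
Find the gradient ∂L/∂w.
∂L/∂w = -24

y = wx + b = (0)(4) + 1 = 1
∂L/∂y = 2(y - t) = 2(1 - 4) = -6
∂y/∂w = x = 4
∂L/∂w = ∂L/∂y · ∂y/∂w = -6 × 4 = -24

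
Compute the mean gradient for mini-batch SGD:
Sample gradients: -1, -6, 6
Average gradient = -0.3333

Average = (1/3)(-1 + -6 + 6) = -1/3 = -0.3333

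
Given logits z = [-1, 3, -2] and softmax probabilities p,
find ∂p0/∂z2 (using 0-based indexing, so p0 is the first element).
∂p0/∂z2 = -0.0001175

p = softmax(z) = [0.01787, 0.9756, 0.006573]
p0 = 0.01787, p2 = 0.006573

∂p0/∂z2 = -p0 × p2 = -0.01787 × 0.006573 = -0.0001175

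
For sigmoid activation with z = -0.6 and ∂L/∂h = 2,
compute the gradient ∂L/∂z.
∂L/∂z = 0.4576

σ(-0.6) = 0.3543
σ'(-0.6) = σ(-0.6)(1 - σ(-0.6)) = 0.3543 × 0.6457 = 0.2288
∂L/∂z = ∂L/∂h · σ'(z) = 2 × 0.2288 = 0.4576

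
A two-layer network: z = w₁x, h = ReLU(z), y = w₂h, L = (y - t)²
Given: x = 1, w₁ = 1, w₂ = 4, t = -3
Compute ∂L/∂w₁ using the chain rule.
∂L/∂w₁ = 56

Forward pass:
z = w₁x = 1×1 = 1
h = ReLU(1) = 1
y = w₂h = 4×1 = 4

Backward pass:
∂L/∂y = 2(y - t) = 2(4 - -3) = 14
∂y/∂h = w₂ = 4
∂h/∂z = 1 (ReLU derivative)
∂z/∂w₁ = x = 1

∂L/∂w₁ = 14 × 4 × 1 × 1 = 56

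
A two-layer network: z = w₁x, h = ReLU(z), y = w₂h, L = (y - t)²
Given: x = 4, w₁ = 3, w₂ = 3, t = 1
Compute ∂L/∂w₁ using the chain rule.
∂L/∂w₁ = 840

Forward pass:
z = w₁x = 3×4 = 12
h = ReLU(12) = 12
y = w₂h = 3×12 = 36

Backward pass:
∂L/∂y = 2(y - t) = 2(36 - 1) = 70
∂y/∂h = w₂ = 3
∂h/∂z = 1 (ReLU derivative)
∂z/∂w₁ = x = 4

∂L/∂w₁ = 70 × 3 × 1 × 4 = 840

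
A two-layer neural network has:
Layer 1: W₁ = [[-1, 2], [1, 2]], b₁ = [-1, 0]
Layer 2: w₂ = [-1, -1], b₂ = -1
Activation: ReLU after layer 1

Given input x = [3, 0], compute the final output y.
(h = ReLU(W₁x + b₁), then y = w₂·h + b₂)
y = -4

Layer 1 pre-activation: z₁ = [-4, 3]
After ReLU: h = [0, 3]
Layer 2 output: y = -1×0 + -1×3 + -1 = -4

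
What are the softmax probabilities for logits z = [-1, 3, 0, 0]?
p = [0.0164, 0.8945, 0.0445, 0.0445]

exp(z) = [0.3679, 20.09, 1, 1]
Sum = 22.45
p = [0.0164, 0.8945, 0.0445, 0.0445]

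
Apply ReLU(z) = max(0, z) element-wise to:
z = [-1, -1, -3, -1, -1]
h = [0, 0, 0, 0, 0]

ReLU applied element-wise: max(0,-1)=0, max(0,-1)=0, max(0,-3)=0, max(0,-1)=0, max(0,-1)=0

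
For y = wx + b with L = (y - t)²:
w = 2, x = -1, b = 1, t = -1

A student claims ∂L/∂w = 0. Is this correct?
Correct

y = (2)(-1) + 1 = -1
∂L/∂y = 2(y - t) = 2(-1 - -1) = 0
∂y/∂w = x = -1
∂L/∂w = 0 × -1 = 0

Claimed value: 0
Correct: The correct gradient is 0.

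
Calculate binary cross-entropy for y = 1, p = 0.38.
L = 0.9676

L = -1·log(0.38) - 0·log(0.62) = -log(0.38) = 0.9676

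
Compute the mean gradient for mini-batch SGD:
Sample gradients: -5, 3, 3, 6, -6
Average gradient = 0.2

Average = (1/5)(-5 + 3 + 3 + 6 + -6) = 1/5 = 0.2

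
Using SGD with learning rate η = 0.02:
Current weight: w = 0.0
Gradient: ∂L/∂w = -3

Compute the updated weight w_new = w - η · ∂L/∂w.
w_new = 0.06

w_new = w - η·∂L/∂w = 0.0 - 0.02×(-3) = 0.0 - (-0.06) = 0.06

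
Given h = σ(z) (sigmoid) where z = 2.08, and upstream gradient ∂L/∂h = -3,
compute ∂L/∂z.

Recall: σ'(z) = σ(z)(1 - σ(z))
∂L/∂z = -0.2962

σ(2.08) = 0.8889
σ'(2.08) = σ(2.08)(1 - σ(2.08)) = 0.8889 × 0.1111 = 0.09872
∂L/∂z = ∂L/∂h · σ'(z) = -3 × 0.09872 = -0.2962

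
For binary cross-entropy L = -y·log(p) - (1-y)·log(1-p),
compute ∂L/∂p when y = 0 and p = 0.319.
∂L/∂p = 1.468

∂L/∂p = -y/p + (1-y)/(1-p) = 0 + 1/0.681 = 1.468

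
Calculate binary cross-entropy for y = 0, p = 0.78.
L = 1.514

L = -0·log(0.78) - 1·log(0.22) = -log(0.22) = 1.514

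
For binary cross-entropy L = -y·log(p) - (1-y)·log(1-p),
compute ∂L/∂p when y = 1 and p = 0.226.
∂L/∂p = -4.425

∂L/∂p = -y/p + (1-y)/(1-p) = -1/0.226 + 0 = -4.425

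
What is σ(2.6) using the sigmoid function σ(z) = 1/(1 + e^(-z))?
0.9309

sigmoid(2.6) = 1/(1 + e^(-2.6)) = 1/(1 + 0.07427) = 0.9309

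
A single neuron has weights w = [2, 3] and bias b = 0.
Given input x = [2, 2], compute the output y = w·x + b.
y = 10

y = (2)(2) + (3)(2) + 0 = 10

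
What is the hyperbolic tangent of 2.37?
0.9827

tanh(2.37) = (e^(2.37) - e^(-2.37))/(e^(2.37) + e^(-2.37)) = 0.9827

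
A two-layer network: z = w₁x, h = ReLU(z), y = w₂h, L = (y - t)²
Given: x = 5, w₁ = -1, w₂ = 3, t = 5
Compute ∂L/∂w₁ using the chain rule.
∂L/∂w₁ = 0

Forward pass:
z = w₁x = -1×5 = -5
h = ReLU(-5) = 0
y = w₂h = 3×0 = 0

Backward pass:
∂L/∂y = 2(y - t) = 2(0 - 5) = -10
∂y/∂h = w₂ = 3
∂h/∂z = 0 (ReLU derivative)
∂z/∂w₁ = x = 5

∂L/∂w₁ = -10 × 3 × 0 × 5 = 0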